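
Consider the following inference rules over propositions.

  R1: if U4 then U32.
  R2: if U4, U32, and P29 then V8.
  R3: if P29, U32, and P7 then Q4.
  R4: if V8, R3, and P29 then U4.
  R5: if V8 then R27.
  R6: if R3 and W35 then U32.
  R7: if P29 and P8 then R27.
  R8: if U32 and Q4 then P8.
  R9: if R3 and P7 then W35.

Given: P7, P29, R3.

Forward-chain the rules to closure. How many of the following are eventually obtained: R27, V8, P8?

2

From R3 and P7, R9 gives W35.
R3 and W35 hold, so U32 follows (R6).
From P29, U32, and P7, R3 gives Q4.
From U32 and Q4, R8 gives P8.
From P29 and P8, R7 gives R27.
R27: reached.
V8 would need U4, U32, and P29 (R2), but U4 is never established.
P8: reached.
Reached: R27 and P8 — 2 of the 3.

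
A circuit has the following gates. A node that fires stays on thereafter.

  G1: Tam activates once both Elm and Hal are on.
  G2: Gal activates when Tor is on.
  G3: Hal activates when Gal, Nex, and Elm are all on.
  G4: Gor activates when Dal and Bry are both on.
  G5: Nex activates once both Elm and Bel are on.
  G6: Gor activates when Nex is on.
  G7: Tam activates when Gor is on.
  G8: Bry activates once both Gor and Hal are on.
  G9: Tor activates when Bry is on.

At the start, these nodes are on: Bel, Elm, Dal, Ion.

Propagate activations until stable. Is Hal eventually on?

Hal would need Gal, Nex, and Elm (G3), but Gal never turns on.

No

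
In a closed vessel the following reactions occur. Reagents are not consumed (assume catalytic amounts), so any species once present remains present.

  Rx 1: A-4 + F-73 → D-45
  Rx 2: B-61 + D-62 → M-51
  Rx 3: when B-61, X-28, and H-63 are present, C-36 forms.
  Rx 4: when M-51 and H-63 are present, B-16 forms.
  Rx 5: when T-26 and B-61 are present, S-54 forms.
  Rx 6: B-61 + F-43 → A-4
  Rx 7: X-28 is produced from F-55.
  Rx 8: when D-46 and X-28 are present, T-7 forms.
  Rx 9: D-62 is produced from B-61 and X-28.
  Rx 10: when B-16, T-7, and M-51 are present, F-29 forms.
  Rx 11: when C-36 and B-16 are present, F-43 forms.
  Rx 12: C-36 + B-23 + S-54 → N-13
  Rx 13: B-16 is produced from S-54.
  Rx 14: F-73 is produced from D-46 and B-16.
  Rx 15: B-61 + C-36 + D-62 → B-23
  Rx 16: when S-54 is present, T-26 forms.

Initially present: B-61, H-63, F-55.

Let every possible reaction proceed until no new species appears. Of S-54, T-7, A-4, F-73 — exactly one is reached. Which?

F-55 present → X-28 forms (Rx 7).
B-61, X-28, and H-63 present → C-36 forms (Rx 3).
B-61 and X-28 present → D-62 forms (Rx 9).
B-61 and D-62 present → M-51 forms (Rx 2).
M-51 and H-63 present → B-16 forms (Rx 4).
C-36 and B-16 present → F-43 forms (Rx 11).
B-61 and F-43 present → A-4 forms (Rx 6).
S-54 would need T-26 and B-61 (Rx 5), but T-26 never forms. F-73 would need D-46 and B-16 (Rx 14), but D-46 never forms. T-7 would need D-46 and X-28 (Rx 8), but D-46 never forms.

A-4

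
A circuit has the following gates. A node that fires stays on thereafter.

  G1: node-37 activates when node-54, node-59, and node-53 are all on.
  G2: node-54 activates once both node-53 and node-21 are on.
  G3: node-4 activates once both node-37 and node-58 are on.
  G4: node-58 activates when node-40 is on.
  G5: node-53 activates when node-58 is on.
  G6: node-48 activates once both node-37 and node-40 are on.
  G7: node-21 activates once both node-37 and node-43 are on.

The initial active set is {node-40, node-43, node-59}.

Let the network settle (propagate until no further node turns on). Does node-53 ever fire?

G4: node-40 on → node-58 on.
G5: node-58 on → node-53 on.

Yes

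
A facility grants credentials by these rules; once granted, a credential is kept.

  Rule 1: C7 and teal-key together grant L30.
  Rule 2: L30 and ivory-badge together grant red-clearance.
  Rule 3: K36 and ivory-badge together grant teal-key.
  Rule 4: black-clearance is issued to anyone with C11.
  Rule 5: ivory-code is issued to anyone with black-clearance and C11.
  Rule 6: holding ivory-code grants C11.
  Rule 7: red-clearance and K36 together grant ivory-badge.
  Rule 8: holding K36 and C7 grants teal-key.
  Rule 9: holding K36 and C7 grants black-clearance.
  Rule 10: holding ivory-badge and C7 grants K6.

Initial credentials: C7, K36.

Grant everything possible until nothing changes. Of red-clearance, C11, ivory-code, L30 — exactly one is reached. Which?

L30

Holding K36 and C7 grants teal-key (Rule 8).
Holding C7 and teal-key grants L30 (Rule 1).
red-clearance would need L30 and ivory-badge (Rule 2), but ivory-badge is never granted. ivory-code would need black-clearance and C11 (Rule 5), but C11 is never granted. C11 would need ivory-code (Rule 6), but ivory-code is never granted.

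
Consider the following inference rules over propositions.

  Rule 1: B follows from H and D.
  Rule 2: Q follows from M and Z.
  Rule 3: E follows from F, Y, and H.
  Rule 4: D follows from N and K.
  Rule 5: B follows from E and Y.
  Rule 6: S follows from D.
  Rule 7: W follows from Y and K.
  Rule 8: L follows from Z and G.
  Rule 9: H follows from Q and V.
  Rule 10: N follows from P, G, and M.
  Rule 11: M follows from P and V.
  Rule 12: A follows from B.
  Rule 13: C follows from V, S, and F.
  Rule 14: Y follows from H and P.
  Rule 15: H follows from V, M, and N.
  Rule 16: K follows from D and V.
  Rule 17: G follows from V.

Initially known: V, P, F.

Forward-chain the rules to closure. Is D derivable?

D would need N and K (Rule 4), but K is never established.

No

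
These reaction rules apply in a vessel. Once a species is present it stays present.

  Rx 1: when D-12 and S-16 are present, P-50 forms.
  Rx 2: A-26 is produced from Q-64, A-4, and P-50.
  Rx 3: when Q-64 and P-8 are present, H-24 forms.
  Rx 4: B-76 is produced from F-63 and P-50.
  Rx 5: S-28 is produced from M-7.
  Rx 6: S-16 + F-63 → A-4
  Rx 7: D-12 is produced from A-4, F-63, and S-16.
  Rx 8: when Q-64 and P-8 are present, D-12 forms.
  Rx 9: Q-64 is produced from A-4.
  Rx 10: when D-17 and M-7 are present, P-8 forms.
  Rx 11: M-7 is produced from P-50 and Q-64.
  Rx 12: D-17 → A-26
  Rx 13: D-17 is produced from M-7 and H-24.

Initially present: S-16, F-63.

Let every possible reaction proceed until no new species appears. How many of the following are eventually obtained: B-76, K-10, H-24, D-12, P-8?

S-16 and F-63 present → A-4 forms (Rx 6).
A-4, F-63, and S-16 present → D-12 forms (Rx 7).
D-12 and S-16 present → P-50 forms (Rx 1).
F-63 and P-50 present → B-76 forms (Rx 4).
B-76: reached.
No rule produces K-10, and it is not given.
H-24 would need Q-64 and P-8 (Rx 3), but P-8 never forms.
D-12: reached.
P-8 would need D-17 and M-7 (Rx 10), but D-17 never forms.
Reached: B-76 and D-12 — 2 of the 5.

2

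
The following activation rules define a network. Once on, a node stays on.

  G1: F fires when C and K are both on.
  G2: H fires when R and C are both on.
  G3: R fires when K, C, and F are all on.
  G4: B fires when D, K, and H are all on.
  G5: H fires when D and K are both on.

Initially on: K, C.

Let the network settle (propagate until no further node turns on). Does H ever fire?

G1: C and K on → F on.
G3: K, C, and F on → R on.
G2: R and C on → H on.

Yes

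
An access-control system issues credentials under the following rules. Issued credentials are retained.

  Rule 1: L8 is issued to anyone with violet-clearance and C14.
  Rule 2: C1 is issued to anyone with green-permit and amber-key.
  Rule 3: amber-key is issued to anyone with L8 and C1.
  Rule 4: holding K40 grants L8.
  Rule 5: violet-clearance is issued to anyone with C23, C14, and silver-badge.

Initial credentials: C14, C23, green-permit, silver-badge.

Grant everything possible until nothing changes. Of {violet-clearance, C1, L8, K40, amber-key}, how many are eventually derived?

Holding C23, C14, and silver-badge grants violet-clearance (Rule 5).
Holding violet-clearance and C14 grants L8 (Rule 1).
violet-clearance: reached.
C1 would need green-permit and amber-key (Rule 2), but amber-key is never granted.
L8: reached.
No rule produces K40, and it is not given.
amber-key would need L8 and C1 (Rule 3), but C1 is never granted.
Reached: violet-clearance and L8 — 2 of the 5.

2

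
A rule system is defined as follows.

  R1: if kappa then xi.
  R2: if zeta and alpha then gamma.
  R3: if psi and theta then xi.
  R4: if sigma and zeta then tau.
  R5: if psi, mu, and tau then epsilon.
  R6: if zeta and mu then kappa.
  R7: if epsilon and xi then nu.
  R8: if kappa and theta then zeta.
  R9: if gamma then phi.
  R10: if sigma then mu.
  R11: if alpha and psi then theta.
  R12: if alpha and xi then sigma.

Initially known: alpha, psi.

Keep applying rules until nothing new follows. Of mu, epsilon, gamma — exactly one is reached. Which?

mu

alpha and psi hold, so theta follows (R11).
From psi and theta, R3 gives xi.
From alpha and xi, R12 gives sigma.
sigma holds, so mu follows (R10).
gamma would need zeta and alpha (R2), but zeta is never established. epsilon would need psi, mu, and tau (R5), but tau is never established.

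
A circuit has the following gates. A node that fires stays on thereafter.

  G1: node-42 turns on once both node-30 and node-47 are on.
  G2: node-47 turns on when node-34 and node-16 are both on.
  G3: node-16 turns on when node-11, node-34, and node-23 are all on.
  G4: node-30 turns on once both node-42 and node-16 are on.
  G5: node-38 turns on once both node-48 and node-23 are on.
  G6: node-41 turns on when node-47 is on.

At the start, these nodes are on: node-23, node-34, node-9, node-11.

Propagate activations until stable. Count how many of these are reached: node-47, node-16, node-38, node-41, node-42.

G3: node-11, node-34, and node-23 on → node-16 on.
node-34 and node-16 are on, so node-47 turns on (G2).
G6: node-47 on → node-41 on.
node-47: reached.
node-16: reached.
node-38 would need node-48 and node-23 (G5), but node-48 never turns on.
node-41: reached.
node-42 would need node-30 and node-47 (G1), but node-30 never turns on.
Reached: node-47, node-16, and node-41 — 3 of the 5.

3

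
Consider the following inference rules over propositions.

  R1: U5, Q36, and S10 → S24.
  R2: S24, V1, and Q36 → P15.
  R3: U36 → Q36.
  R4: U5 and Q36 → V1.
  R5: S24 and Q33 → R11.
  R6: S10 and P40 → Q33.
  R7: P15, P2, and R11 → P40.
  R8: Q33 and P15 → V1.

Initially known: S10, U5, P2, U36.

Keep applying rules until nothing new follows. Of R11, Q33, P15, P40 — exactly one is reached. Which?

From U36, R3 gives Q36.
From U5, Q36, and S10, R1 gives S24.
From U5 and Q36, R4 gives V1.
From S24, V1, and Q36, R2 gives P15.
Q33 would need S10 and P40 (R6), but P40 is never established. P40 would need P15, P2, and R11 (R7), but R11 is never established. R11 would need S24 and Q33 (R5), but Q33 is never established.

P15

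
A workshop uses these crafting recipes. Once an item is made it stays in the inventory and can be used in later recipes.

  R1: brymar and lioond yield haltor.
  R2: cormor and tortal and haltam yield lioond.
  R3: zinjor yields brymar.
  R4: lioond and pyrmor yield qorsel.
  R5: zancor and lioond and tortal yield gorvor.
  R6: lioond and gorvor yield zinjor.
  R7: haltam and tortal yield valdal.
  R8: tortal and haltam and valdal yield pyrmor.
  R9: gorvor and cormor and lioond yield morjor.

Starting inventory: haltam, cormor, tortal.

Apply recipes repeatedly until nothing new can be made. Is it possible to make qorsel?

Yes

cormor and tortal and haltam → lioond (R2).
Using R7, haltam and tortal make valdal.
tortal and haltam and valdal → pyrmor (R8).
lioond and pyrmor → qorsel (R4).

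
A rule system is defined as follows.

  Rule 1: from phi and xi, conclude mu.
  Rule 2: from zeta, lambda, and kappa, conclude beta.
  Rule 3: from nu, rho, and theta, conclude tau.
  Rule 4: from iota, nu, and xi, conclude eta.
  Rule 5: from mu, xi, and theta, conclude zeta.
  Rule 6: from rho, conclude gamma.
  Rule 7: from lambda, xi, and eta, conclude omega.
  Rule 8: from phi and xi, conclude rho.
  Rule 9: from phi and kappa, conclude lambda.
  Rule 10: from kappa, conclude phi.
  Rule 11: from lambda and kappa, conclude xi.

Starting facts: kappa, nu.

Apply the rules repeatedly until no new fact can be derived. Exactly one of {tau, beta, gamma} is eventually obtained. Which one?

From kappa, Rule 10 gives phi.
phi and kappa hold, so lambda follows (Rule 9).
lambda and kappa hold, so xi follows (Rule 11).
From phi and xi, Rule 8 gives rho.
From rho, Rule 6 gives gamma.
tau would need nu, rho, and theta (Rule 3), but theta is never established. beta would need zeta, lambda, and kappa (Rule 2), but zeta is never established.

gamma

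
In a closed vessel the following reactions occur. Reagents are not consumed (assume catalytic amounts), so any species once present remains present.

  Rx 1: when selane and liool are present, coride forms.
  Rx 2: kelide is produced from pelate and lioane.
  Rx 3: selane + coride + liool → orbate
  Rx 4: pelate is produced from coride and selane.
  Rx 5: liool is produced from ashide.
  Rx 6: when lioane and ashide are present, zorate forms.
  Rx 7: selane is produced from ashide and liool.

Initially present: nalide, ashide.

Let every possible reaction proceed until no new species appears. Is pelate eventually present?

Yes

ashide present → liool forms (Rx 5).
ashide and liool present → selane forms (Rx 7).
selane and liool present → coride forms (Rx 1).
coride and selane present → pelate forms (Rx 4).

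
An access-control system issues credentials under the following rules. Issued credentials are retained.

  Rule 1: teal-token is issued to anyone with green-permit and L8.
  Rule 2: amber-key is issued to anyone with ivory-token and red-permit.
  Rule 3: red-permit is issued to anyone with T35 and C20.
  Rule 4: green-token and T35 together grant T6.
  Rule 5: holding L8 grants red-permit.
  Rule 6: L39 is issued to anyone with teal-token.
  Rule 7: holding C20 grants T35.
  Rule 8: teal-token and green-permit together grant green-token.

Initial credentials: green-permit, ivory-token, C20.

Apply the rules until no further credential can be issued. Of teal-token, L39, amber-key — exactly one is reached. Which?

Holding C20 grants T35 (Rule 7).
Holding T35 and C20 grants red-permit (Rule 3).
Holding ivory-token and red-permit grants amber-key (Rule 2).
L39 would need teal-token (Rule 6), but teal-token is never granted. teal-token would need green-permit and L8 (Rule 1), but L8 is never granted.

amber-key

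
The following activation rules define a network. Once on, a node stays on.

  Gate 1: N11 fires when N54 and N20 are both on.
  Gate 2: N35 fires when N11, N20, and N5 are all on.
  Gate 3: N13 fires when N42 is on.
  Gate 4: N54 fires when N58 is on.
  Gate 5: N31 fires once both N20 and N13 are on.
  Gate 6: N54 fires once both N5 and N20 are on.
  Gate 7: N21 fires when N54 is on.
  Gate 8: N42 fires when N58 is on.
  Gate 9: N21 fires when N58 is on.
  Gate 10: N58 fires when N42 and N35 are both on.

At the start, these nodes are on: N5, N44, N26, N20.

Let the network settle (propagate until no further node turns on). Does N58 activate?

No

N58 would need N42 and N35 (Gate 10), but N42 never turns on.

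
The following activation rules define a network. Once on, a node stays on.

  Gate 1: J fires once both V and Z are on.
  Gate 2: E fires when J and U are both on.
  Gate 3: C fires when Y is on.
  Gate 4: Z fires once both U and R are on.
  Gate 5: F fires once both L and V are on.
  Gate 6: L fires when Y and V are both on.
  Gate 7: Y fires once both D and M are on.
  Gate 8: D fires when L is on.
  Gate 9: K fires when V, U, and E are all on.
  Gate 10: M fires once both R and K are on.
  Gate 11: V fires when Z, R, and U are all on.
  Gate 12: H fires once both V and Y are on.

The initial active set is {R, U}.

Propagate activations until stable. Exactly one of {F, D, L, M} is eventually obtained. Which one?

Gate 4: U and R on → Z on.
Z, R, and U are on, so V fires (Gate 11).
V and Z are on, so J fires (Gate 1).
J and U are on, so E fires (Gate 2).
Gate 9: V, U, and E on → K on.
R and K are on, so M fires (Gate 10).
L would need Y and V (Gate 6), but Y never turns on. D would need L (Gate 8), but L never turns on. F would need L and V (Gate 5), but L never turns on.

M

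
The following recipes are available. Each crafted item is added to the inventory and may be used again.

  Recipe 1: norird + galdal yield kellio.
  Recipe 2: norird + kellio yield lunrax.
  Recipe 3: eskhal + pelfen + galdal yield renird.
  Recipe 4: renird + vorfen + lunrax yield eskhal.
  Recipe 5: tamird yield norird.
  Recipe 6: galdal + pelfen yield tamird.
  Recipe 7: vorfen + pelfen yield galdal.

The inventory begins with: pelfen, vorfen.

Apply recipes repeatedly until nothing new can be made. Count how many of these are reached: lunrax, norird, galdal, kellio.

4

Using Recipe 7, vorfen and pelfen make galdal.
Using Recipe 6, galdal and pelfen make tamird.
Using Recipe 5, tamird makes norird.
norird + galdal → kellio (Recipe 1).
Using Recipe 2, norird and kellio make lunrax.
lunrax: reached.
norird: reached.
galdal: reached.
kellio: reached.
All 4 are reached.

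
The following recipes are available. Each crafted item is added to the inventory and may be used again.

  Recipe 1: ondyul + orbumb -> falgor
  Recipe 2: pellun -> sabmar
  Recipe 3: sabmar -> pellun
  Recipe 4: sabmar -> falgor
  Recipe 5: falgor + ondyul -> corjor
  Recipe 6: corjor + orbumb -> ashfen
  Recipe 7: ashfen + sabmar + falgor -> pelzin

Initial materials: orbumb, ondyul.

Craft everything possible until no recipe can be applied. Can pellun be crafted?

No

pellun would need sabmar (Recipe 3), but sabmar is never obtained.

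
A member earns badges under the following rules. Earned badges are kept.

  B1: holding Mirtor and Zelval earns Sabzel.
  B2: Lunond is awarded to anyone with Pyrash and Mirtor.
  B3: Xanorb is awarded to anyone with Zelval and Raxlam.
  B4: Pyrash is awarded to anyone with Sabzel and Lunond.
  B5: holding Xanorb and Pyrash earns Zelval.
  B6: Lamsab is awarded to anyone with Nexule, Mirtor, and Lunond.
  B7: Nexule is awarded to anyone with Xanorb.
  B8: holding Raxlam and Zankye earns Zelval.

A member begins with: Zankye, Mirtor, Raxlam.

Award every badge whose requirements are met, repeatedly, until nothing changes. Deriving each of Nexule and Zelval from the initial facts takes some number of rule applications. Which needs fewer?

Zelval

Zelval: With Raxlam and Zankye, Zelval is earned (B8). [1 rule application]
Nexule: With Raxlam and Zankye, Zelval is earned (B8). With Zelval and Raxlam, Xanorb is earned (B3). With Xanorb, Nexule is earned (B7). [3 rule applications]
Zelval needs fewer.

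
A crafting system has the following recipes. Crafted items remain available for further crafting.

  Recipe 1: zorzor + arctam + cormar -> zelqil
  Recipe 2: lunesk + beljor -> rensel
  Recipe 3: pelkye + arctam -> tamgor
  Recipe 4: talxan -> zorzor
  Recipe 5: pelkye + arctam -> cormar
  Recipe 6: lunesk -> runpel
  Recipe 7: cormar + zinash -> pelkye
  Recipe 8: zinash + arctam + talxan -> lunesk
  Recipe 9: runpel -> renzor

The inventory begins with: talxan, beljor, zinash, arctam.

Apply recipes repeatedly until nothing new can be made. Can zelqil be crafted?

No

zelqil would need zorzor, arctam, and cormar (Recipe 1), but cormar is never obtained.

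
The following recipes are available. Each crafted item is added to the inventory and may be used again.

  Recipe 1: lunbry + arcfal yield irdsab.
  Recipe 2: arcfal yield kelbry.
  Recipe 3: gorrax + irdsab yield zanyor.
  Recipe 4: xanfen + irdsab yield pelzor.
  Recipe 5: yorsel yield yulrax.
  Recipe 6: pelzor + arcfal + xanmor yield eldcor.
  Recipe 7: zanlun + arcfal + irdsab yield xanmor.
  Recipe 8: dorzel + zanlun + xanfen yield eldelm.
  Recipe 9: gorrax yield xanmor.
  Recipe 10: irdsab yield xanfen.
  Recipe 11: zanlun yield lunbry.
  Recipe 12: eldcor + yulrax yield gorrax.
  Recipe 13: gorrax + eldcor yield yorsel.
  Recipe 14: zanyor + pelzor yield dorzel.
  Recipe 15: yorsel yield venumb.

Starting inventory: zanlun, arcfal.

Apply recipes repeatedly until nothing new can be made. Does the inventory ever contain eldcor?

Using Recipe 11, zanlun makes lunbry.
lunbry + arcfal → irdsab (Recipe 1).
irdsab → xanfen (Recipe 10).
zanlun + arcfal + irdsab → xanmor (Recipe 7).
xanfen + irdsab → pelzor (Recipe 4).
Using Recipe 6, pelzor, arcfal, and xanmor make eldcor.

Yes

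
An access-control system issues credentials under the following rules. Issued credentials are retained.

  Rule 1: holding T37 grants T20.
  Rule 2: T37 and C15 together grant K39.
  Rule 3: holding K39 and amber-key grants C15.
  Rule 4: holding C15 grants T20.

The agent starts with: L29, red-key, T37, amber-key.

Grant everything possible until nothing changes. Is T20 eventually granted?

Holding T37 grants T20 (Rule 1).

Yes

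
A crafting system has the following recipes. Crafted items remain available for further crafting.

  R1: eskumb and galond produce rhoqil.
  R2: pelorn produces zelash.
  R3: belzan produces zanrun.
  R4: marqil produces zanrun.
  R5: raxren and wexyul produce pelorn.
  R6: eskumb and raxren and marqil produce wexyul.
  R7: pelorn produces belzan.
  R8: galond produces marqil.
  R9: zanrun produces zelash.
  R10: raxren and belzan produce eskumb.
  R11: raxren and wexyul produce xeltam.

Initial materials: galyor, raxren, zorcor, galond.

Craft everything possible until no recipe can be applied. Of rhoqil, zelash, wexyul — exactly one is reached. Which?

galond → marqil (R8).
marqil → zanrun (R4).
Using R9, zanrun makes zelash.
rhoqil would need eskumb and galond (R1), but eskumb is never obtained. wexyul would need eskumb, raxren, and marqil (R6), but eskumb is never obtained.

zelash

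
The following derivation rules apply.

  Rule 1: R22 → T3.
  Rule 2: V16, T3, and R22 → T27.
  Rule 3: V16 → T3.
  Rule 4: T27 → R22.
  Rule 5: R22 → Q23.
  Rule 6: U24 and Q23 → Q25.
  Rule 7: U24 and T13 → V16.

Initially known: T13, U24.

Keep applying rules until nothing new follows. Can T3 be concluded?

U24 and T13 hold, so V16 follows (Rule 7).
From V16, Rule 3 gives T3.

Yes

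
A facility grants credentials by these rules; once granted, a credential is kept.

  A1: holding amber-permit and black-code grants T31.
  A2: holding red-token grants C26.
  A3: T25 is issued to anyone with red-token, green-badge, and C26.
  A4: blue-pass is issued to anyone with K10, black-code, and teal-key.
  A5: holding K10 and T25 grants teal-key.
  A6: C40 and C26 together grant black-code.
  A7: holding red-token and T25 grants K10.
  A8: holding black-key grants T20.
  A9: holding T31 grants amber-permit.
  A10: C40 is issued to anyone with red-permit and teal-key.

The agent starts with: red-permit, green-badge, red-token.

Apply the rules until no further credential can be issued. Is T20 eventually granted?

T20 would need black-key (A8), but black-key is never granted.

No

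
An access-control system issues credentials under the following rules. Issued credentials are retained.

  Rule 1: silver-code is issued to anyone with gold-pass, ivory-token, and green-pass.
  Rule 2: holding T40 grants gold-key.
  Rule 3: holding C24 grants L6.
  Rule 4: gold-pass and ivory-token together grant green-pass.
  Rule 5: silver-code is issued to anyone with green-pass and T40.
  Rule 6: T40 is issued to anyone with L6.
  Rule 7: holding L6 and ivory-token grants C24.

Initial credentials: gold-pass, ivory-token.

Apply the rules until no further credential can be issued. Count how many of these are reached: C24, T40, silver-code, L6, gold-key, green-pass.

Holding gold-pass and ivory-token grants green-pass (Rule 4).
Holding gold-pass, ivory-token, and green-pass grants silver-code (Rule 1).
C24 would need L6 and ivory-token (Rule 7), but L6 is never granted.
T40 would need L6 (Rule 6), but L6 is never granted.
silver-code: reached.
L6 would need C24 (Rule 3), but C24 is never granted.
gold-key would need T40 (Rule 2), but T40 is never granted.
green-pass: reached.
Reached: silver-code and green-pass — 2 of the 6.

2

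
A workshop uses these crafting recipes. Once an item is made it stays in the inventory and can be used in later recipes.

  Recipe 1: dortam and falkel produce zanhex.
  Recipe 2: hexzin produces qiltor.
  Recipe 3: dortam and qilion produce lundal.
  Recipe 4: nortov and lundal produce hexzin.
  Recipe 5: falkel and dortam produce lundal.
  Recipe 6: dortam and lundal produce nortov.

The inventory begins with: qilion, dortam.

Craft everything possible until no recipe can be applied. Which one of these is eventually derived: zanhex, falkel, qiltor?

Using Recipe 3, dortam and qilion make lundal.
Using Recipe 6, dortam and lundal make nortov.
Using Recipe 4, nortov and lundal make hexzin.
hexzin → qiltor (Recipe 2).
No rule produces falkel, and it is not given. zanhex would need dortam and falkel (Recipe 1), but falkel is never obtained.

qiltor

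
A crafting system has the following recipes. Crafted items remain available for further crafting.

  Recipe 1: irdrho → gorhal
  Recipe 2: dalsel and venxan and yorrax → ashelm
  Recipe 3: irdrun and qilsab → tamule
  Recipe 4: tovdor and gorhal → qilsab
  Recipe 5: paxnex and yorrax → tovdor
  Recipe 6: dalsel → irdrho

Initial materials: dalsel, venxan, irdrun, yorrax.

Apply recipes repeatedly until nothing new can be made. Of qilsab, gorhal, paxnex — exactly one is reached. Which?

gorhal

dalsel → irdrho (Recipe 6).
irdrho → gorhal (Recipe 1).
qilsab would need tovdor and gorhal (Recipe 4), but tovdor is never obtained. No rule produces paxnex, and it is not given.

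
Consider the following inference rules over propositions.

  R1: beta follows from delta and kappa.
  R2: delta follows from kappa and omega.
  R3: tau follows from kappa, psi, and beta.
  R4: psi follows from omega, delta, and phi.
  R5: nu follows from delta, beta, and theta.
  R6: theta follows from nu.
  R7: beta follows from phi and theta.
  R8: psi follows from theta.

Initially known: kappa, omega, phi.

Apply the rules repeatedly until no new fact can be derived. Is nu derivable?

No

nu would need delta, beta, and theta (R5), but theta is never established.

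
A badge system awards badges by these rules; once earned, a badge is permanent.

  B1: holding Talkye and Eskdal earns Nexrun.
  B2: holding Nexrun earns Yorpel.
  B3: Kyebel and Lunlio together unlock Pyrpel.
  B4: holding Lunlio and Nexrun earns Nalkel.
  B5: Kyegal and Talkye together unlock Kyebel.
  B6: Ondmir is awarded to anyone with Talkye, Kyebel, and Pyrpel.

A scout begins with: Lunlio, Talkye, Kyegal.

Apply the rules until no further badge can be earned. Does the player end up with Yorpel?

No

Yorpel would need Nexrun (B2), but Nexrun is never earned.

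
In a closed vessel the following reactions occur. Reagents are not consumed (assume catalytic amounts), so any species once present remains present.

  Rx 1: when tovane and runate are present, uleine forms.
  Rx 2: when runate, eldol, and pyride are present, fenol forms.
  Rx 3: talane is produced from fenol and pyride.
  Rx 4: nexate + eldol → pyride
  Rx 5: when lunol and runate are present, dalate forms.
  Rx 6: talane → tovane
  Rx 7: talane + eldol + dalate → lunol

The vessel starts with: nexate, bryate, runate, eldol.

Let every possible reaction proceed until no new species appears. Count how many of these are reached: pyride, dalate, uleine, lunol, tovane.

nexate and eldol present → pyride forms (Rx 4).
runate, eldol, and pyride present → fenol forms (Rx 2).
fenol and pyride present → talane forms (Rx 3).
talane present → tovane forms (Rx 6).
tovane and runate present → uleine forms (Rx 1).
pyride: reached.
dalate would need lunol and runate (Rx 5), but lunol never forms.
uleine: reached.
lunol would need talane, eldol, and dalate (Rx 7), but dalate never forms.
tovane: reached.
Reached: pyride, uleine, and tovane — 3 of the 5.

3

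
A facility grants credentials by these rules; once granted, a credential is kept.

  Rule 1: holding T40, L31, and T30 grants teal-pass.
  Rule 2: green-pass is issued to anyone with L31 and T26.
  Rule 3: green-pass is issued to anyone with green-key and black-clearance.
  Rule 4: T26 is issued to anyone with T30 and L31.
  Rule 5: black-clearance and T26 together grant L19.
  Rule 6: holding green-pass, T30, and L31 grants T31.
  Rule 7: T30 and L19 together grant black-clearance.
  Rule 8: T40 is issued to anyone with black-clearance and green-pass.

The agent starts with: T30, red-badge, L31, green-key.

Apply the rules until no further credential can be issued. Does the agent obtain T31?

Yes

Holding T30 and L31 grants T26 (Rule 4).
Holding L31 and T26 grants green-pass (Rule 2).
Holding green-pass, T30, and L31 grants T31 (Rule 6).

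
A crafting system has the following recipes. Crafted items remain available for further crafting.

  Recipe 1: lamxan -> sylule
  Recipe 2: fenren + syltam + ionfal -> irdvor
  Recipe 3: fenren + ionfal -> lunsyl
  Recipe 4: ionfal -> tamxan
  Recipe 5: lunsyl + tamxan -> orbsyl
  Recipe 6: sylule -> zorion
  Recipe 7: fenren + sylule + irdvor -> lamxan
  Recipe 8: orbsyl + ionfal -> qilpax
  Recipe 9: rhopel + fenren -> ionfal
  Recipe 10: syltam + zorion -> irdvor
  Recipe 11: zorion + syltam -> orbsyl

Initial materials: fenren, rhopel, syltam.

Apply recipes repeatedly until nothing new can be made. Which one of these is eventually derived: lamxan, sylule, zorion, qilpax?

rhopel + fenren -> ionfal (Recipe 9).
Using Recipe 3, fenren and ionfal make lunsyl.
Using Recipe 4, ionfal makes tamxan.
lunsyl + tamxan -> orbsyl (Recipe 5).
orbsyl + ionfal -> qilpax (Recipe 8).
lamxan would need fenren, sylule, and irdvor (Recipe 7), but sylule is never obtained. sylule would need lamxan (Recipe 1), but lamxan is never obtained. zorion would need sylule (Recipe 6), but sylule is never obtained.

qilpax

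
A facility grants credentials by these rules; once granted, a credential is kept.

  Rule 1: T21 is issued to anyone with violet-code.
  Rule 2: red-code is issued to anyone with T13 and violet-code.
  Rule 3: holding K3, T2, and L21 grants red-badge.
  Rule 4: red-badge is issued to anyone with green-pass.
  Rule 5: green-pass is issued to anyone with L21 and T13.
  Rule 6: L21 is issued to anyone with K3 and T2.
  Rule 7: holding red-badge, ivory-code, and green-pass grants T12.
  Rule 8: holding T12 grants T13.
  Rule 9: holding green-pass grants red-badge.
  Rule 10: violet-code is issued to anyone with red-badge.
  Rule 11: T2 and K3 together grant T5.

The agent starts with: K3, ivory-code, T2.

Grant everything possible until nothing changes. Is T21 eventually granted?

Yes

Holding K3 and T2 grants L21 (Rule 6).
Holding K3, T2, and L21 grants red-badge (Rule 3).
Holding red-badge grants violet-code (Rule 10).
Holding violet-code grants T21 (Rule 1).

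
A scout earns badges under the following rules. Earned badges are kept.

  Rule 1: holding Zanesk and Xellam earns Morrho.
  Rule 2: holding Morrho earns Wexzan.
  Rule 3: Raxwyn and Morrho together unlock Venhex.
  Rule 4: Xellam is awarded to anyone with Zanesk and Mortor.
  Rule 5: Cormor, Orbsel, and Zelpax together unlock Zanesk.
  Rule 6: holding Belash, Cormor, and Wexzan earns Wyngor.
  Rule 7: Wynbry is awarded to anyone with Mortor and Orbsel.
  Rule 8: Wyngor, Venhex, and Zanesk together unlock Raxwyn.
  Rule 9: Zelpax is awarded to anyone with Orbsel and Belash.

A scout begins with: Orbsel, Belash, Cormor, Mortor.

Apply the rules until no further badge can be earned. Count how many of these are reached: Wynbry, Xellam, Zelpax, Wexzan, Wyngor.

With Orbsel and Belash, Zelpax is earned (Rule 9).
With Mortor and Orbsel, Wynbry is earned (Rule 7).
With Cormor, Orbsel, and Zelpax, Zanesk is earned (Rule 5).
With Zanesk and Mortor, Xellam is earned (Rule 4).
With Zanesk and Xellam, Morrho is earned (Rule 1).
With Morrho, Wexzan is earned (Rule 2).
With Belash, Cormor, and Wexzan, Wyngor is earned (Rule 6).
Wynbry: reached.
Xellam: reached.
Zelpax: reached.
Wexzan: reached.
Wyngor: reached.
All 5 are reached.

5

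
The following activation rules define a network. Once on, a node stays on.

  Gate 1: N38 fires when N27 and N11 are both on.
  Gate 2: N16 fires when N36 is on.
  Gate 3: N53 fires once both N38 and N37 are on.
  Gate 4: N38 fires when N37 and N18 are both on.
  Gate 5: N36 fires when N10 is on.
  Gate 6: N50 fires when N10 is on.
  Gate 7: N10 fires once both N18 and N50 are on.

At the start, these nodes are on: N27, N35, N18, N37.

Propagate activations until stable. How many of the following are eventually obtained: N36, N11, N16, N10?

N36 would need N10 (Gate 5), but N10 never turns on.
No rule produces N11, and it is not given.
N16 would need N36 (Gate 2), but N36 never turns on.
N10 would need N18 and N50 (Gate 7), but N50 never turns on.
None of the 4 are reached.

0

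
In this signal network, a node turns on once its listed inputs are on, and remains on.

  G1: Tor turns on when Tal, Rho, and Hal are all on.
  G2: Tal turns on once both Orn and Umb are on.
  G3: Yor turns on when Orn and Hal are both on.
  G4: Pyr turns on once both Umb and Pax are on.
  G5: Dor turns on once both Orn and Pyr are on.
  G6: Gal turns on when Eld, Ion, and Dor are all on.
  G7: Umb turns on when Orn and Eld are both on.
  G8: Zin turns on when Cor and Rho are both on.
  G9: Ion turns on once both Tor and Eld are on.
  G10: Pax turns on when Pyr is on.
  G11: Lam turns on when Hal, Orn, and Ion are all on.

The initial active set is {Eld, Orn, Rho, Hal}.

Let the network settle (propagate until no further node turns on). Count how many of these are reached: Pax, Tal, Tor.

G7: Orn and Eld on → Umb on.
G2: Orn and Umb on → Tal on.
Tal, Rho, and Hal are on, so Tor turns on (G1).
Pax would need Pyr (G10), but Pyr never turns on.
Tal: reached.
Tor: reached.
Reached: Tal and Tor — 2 of the 3.

2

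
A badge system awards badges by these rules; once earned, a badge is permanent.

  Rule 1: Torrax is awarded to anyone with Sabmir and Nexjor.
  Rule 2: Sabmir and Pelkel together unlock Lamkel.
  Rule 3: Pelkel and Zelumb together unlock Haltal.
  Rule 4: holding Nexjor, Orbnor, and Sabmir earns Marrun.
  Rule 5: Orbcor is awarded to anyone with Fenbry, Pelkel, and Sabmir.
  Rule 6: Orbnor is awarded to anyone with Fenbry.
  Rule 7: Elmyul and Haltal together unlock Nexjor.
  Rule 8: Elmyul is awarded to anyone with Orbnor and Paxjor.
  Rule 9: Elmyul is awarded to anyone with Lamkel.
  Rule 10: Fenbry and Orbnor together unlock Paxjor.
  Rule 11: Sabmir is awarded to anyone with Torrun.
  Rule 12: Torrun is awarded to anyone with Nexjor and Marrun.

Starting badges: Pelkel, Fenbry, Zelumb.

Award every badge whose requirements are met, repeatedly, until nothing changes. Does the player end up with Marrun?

Marrun would need Nexjor, Orbnor, and Sabmir (Rule 4), but Sabmir is never earned.

No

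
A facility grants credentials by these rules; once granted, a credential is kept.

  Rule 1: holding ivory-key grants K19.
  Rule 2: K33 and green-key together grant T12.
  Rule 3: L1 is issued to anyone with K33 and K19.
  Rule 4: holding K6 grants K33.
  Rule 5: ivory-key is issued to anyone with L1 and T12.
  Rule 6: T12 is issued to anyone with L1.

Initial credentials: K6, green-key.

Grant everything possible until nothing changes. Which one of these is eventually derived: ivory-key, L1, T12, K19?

Holding K6 grants K33 (Rule 4).
Holding K33 and green-key grants T12 (Rule 2).
ivory-key would need L1 and T12 (Rule 5), but L1 is never granted. L1 would need K33 and K19 (Rule 3), but K19 is never granted. K19 would need ivory-key (Rule 1), but ivory-key is never granted.

T12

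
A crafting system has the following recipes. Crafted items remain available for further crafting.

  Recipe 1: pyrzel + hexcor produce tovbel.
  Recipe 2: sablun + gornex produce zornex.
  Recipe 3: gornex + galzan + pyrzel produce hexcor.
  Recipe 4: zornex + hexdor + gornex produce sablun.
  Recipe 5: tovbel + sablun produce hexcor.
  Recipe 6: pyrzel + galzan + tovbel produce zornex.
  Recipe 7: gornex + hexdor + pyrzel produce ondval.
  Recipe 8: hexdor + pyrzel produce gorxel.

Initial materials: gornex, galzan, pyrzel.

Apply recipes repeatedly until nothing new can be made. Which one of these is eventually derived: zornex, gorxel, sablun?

zornex

Using Recipe 3, gornex, galzan, and pyrzel make hexcor.
Using Recipe 1, pyrzel and hexcor make tovbel.
Using Recipe 6, pyrzel, galzan, and tovbel make zornex.
gorxel would need hexdor and pyrzel (Recipe 8), but hexdor is never obtained. sablun would need zornex, hexdor, and gornex (Recipe 4), but hexdor is never obtained.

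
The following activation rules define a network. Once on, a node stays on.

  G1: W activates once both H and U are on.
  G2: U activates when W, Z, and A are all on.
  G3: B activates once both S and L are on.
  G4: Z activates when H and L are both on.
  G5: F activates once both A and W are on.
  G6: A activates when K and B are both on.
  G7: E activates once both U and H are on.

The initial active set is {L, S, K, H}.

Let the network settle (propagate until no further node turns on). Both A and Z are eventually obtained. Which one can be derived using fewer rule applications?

Z: G4: H and L on → Z on. [1 rule application]
A: S and L are on, so B activates (G3). K and B are on, so A activates (G6). [2 rule applications]
Z needs fewer.

Z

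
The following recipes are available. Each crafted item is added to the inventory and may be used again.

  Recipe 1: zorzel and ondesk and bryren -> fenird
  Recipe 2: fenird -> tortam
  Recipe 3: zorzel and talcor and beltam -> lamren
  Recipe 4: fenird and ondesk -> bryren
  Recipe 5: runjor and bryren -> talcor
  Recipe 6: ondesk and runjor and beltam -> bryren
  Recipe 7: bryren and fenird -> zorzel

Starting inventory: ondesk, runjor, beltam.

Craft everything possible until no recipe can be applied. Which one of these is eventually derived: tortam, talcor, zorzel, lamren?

talcor

ondesk and runjor and beltam -> bryren (Recipe 6).
Using Recipe 5, runjor and bryren make talcor.
zorzel would need bryren and fenird (Recipe 7), but fenird is never obtained. lamren would need zorzel, talcor, and beltam (Recipe 3), but zorzel is never obtained. tortam would need fenird (Recipe 2), but fenird is never obtained.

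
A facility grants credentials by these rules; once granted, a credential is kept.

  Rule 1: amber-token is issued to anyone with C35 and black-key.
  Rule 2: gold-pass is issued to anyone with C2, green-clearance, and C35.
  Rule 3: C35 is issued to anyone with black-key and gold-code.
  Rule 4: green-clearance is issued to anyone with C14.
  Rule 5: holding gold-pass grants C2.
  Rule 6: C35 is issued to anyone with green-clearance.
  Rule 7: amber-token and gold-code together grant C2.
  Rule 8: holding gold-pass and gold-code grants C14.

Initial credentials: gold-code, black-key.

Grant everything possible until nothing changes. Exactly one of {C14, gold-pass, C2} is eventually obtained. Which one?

C2

Holding black-key and gold-code grants C35 (Rule 3).
Holding C35 and black-key grants amber-token (Rule 1).
Holding amber-token and gold-code grants C2 (Rule 7).
gold-pass would need C2, green-clearance, and C35 (Rule 2), but green-clearance is never granted. C14 would need gold-pass and gold-code (Rule 8), but gold-pass is never granted.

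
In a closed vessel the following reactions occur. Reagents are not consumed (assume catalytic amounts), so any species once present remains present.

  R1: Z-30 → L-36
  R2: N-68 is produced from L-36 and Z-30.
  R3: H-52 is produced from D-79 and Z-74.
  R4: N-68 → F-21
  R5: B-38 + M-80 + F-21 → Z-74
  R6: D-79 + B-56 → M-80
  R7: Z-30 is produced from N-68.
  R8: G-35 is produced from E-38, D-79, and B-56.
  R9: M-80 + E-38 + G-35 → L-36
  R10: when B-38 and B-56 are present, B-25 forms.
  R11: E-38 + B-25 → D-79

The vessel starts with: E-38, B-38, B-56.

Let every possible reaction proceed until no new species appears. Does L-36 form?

B-38 and B-56 present → B-25 forms (R10).
E-38 and B-25 present → D-79 forms (R11).
E-38, D-79, and B-56 present → G-35 forms (R8).
D-79 and B-56 present → M-80 forms (R6).
M-80, E-38, and G-35 present → L-36 forms (R9).

Yes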